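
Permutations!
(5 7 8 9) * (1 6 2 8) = (1 6 2 8 9 5 7) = [0, 6, 8, 3, 4, 7, 2, 1, 9, 5]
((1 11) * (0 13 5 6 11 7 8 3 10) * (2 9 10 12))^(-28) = (0 9 12 8 1 6 13 10 2 3 7 11 5)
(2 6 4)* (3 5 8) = (2 6 4)(3 5 8) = [0, 1, 6, 5, 2, 8, 4, 7, 3]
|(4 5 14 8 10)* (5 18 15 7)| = 8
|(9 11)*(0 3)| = 2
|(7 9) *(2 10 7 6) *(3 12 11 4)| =20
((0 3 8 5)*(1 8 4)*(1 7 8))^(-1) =(0 5 8 7 4 3)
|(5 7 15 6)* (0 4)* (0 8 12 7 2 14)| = |(0 4 8 12 7 15 6 5 2 14)| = 10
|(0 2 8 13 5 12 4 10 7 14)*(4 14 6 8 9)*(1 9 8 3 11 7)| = 28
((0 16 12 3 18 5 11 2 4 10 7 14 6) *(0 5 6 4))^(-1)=(0 2 11 5 6 18 3 12 16)(4 14 7 10)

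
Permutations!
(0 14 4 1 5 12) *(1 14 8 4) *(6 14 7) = (0 8 4 7 6 14 1 5 12) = [8, 5, 2, 3, 7, 12, 14, 6, 4, 9, 10, 11, 0, 13, 1]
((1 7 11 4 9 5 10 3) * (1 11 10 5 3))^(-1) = ((1 7 10)(3 11 4 9))^(-1) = (1 10 7)(3 9 4 11)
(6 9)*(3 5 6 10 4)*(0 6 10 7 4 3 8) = [6, 1, 2, 5, 8, 10, 9, 4, 0, 7, 3] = (0 6 9 7 4 8)(3 5 10)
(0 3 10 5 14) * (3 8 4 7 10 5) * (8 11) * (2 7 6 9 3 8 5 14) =[11, 1, 7, 14, 6, 2, 9, 10, 4, 3, 8, 5, 12, 13, 0] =(0 11 5 2 7 10 8 4 6 9 3 14)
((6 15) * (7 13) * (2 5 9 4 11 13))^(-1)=((2 5 9 4 11 13 7)(6 15))^(-1)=(2 7 13 11 4 9 5)(6 15)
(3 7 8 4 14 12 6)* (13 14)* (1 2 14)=(1 2 14 12 6 3 7 8 4 13)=[0, 2, 14, 7, 13, 5, 3, 8, 4, 9, 10, 11, 6, 1, 12]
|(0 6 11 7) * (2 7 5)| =|(0 6 11 5 2 7)| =6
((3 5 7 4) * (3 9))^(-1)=((3 5 7 4 9))^(-1)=(3 9 4 7 5)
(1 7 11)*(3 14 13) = [0, 7, 2, 14, 4, 5, 6, 11, 8, 9, 10, 1, 12, 3, 13] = (1 7 11)(3 14 13)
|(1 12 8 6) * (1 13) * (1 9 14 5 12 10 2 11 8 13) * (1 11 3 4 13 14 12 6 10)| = 12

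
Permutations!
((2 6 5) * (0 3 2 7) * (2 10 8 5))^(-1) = ((0 3 10 8 5 7)(2 6))^(-1) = (0 7 5 8 10 3)(2 6)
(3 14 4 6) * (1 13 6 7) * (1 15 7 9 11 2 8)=(1 13 6 3 14 4 9 11 2 8)(7 15)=[0, 13, 8, 14, 9, 5, 3, 15, 1, 11, 10, 2, 12, 6, 4, 7]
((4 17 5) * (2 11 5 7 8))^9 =(2 5 17 8 11 4 7)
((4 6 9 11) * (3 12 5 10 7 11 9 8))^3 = (3 10 4)(5 11 8)(6 12 7)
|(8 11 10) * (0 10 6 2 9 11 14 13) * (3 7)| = 20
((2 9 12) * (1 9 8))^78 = ((1 9 12 2 8))^78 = (1 2 9 8 12)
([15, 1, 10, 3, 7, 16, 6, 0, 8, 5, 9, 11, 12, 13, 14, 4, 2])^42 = [4, 1, 9, 3, 0, 2, 6, 15, 8, 16, 5, 11, 12, 13, 14, 7, 10]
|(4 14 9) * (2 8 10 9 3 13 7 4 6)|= 5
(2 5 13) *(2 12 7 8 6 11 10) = (2 5 13 12 7 8 6 11 10) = [0, 1, 5, 3, 4, 13, 11, 8, 6, 9, 2, 10, 7, 12]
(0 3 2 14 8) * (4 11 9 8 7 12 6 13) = (0 3 2 14 7 12 6 13 4 11 9 8) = [3, 1, 14, 2, 11, 5, 13, 12, 0, 8, 10, 9, 6, 4, 7]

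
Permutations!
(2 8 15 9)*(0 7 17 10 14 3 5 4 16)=[7, 1, 8, 5, 16, 4, 6, 17, 15, 2, 14, 11, 12, 13, 3, 9, 0, 10]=(0 7 17 10 14 3 5 4 16)(2 8 15 9)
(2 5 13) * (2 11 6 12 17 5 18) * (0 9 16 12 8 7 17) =(0 9 16 12)(2 18)(5 13 11 6 8 7 17) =[9, 1, 18, 3, 4, 13, 8, 17, 7, 16, 10, 6, 0, 11, 14, 15, 12, 5, 2]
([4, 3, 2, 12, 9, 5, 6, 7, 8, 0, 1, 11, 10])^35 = [9, 10, 2, 1, 0, 5, 6, 7, 8, 4, 12, 11, 3]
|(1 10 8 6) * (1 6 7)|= |(1 10 8 7)|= 4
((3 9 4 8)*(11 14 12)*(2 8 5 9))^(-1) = ((2 8 3)(4 5 9)(11 14 12))^(-1) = (2 3 8)(4 9 5)(11 12 14)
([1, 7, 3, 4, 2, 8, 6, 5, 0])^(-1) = [8, 0, 4, 2, 3, 7, 6, 1, 5]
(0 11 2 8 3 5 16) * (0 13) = [11, 1, 8, 5, 4, 16, 6, 7, 3, 9, 10, 2, 12, 0, 14, 15, 13] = (0 11 2 8 3 5 16 13)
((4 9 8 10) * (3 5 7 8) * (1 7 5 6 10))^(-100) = (10)(1 8 7)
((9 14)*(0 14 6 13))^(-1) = ((0 14 9 6 13))^(-1) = (0 13 6 9 14)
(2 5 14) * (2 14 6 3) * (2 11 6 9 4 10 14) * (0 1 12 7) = (0 1 12 7)(2 5 9 4 10 14)(3 11 6) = [1, 12, 5, 11, 10, 9, 3, 0, 8, 4, 14, 6, 7, 13, 2]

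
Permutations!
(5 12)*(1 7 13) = (1 7 13)(5 12) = [0, 7, 2, 3, 4, 12, 6, 13, 8, 9, 10, 11, 5, 1]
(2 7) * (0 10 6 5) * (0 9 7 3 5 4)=[10, 1, 3, 5, 0, 9, 4, 2, 8, 7, 6]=(0 10 6 4)(2 3 5 9 7)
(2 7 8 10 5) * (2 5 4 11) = (2 7 8 10 4 11) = [0, 1, 7, 3, 11, 5, 6, 8, 10, 9, 4, 2]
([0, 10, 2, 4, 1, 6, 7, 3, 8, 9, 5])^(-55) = (1 10 5 6 7 3 4)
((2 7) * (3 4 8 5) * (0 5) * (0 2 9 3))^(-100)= ((0 5)(2 7 9 3 4 8))^(-100)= (2 9 4)(3 8 7)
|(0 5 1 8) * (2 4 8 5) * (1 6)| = 12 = |(0 2 4 8)(1 5 6)|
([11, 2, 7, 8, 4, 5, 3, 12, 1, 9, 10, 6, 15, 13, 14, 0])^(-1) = (0 15 12 7 2 1 8 3 6 11)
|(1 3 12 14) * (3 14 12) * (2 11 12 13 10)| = |(1 14)(2 11 12 13 10)| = 10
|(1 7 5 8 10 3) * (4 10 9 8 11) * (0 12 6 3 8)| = 12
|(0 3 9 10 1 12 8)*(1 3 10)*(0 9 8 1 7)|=|(0 10 3 8 9 7)(1 12)|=6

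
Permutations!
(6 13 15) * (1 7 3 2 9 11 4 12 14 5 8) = (1 7 3 2 9 11 4 12 14 5 8)(6 13 15) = [0, 7, 9, 2, 12, 8, 13, 3, 1, 11, 10, 4, 14, 15, 5, 6]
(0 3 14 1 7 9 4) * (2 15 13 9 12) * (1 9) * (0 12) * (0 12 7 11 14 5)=[3, 11, 15, 5, 7, 0, 6, 12, 8, 4, 10, 14, 2, 1, 9, 13]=(0 3 5)(1 11 14 9 4 7 12 2 15 13)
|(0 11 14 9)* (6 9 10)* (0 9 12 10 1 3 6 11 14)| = 8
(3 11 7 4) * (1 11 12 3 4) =(1 11 7)(3 12) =[0, 11, 2, 12, 4, 5, 6, 1, 8, 9, 10, 7, 3]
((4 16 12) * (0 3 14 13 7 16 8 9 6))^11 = (16)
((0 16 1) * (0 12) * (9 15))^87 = (0 12 1 16)(9 15)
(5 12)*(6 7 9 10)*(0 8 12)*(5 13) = (0 8 12 13 5)(6 7 9 10) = [8, 1, 2, 3, 4, 0, 7, 9, 12, 10, 6, 11, 13, 5]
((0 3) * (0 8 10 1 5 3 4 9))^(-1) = (0 9 4)(1 10 8 3 5)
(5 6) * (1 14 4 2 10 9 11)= [0, 14, 10, 3, 2, 6, 5, 7, 8, 11, 9, 1, 12, 13, 4]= (1 14 4 2 10 9 11)(5 6)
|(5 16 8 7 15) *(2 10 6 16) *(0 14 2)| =10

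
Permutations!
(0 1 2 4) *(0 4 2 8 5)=[1, 8, 2, 3, 4, 0, 6, 7, 5]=(0 1 8 5)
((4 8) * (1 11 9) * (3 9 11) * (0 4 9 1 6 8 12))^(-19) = (0 12 4)(1 3)(6 9 8)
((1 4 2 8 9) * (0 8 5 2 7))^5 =(0 7 4 1 9 8)(2 5)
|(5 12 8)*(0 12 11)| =|(0 12 8 5 11)| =5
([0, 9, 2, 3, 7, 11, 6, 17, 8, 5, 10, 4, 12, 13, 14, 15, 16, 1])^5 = (1 7 11 9 17 4 5)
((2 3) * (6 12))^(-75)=((2 3)(6 12))^(-75)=(2 3)(6 12)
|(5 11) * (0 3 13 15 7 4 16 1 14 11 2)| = |(0 3 13 15 7 4 16 1 14 11 5 2)| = 12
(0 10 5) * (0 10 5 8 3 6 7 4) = [5, 1, 2, 6, 0, 10, 7, 4, 3, 9, 8] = (0 5 10 8 3 6 7 4)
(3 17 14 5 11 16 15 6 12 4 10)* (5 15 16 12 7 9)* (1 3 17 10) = (1 3 10 17 14 15 6 7 9 5 11 12 4) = [0, 3, 2, 10, 1, 11, 7, 9, 8, 5, 17, 12, 4, 13, 15, 6, 16, 14]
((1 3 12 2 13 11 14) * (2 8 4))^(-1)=(1 14 11 13 2 4 8 12 3)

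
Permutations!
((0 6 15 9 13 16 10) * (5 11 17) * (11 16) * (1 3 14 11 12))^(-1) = ((0 6 15 9 13 12 1 3 14 11 17 5 16 10))^(-1) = (0 10 16 5 17 11 14 3 1 12 13 9 15 6)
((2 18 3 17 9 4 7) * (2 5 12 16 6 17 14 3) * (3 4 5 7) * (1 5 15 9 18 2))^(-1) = (1 18 17 6 16 12 5)(3 4 14)(9 15) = ((1 5 12 16 6 17 18)(3 14 4)(9 15))^(-1)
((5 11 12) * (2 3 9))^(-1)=((2 3 9)(5 11 12))^(-1)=(2 9 3)(5 12 11)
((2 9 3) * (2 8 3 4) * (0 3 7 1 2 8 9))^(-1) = ((0 3 9 4 8 7 1 2))^(-1) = (0 2 1 7 8 4 9 3)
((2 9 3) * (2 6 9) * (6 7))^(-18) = (3 6)(7 9)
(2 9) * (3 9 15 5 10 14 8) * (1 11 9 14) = [0, 11, 15, 14, 4, 10, 6, 7, 3, 2, 1, 9, 12, 13, 8, 5] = (1 11 9 2 15 5 10)(3 14 8)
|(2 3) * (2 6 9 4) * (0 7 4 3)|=12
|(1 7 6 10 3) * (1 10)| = |(1 7 6)(3 10)| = 6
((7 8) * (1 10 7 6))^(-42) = ((1 10 7 8 6))^(-42) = (1 8 10 6 7)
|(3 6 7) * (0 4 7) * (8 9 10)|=15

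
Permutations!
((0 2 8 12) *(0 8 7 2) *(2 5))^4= (12)(2 7 5)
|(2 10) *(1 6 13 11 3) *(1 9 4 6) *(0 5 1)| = 6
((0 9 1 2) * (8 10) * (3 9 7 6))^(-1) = (0 2 1 9 3 6 7)(8 10)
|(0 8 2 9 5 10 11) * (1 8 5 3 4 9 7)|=12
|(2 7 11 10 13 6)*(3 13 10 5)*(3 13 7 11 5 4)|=|(2 11 4 3 7 5 13 6)|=8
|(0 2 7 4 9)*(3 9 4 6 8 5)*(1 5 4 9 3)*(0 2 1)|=6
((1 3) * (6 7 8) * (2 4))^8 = (6 8 7)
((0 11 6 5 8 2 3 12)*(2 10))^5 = ((0 11 6 5 8 10 2 3 12))^5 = (0 10 11 2 6 3 5 12 8)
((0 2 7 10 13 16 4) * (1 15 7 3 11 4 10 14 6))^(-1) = (0 4 11 3 2)(1 6 14 7 15)(10 16 13)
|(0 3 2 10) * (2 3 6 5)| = 5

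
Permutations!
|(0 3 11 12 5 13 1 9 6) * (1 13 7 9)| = |(13)(0 3 11 12 5 7 9 6)| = 8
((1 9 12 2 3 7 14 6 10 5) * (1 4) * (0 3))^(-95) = ((0 3 7 14 6 10 5 4 1 9 12 2))^(-95) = (0 3 7 14 6 10 5 4 1 9 12 2)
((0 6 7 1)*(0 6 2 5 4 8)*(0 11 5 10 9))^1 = ((0 2 10 9)(1 6 7)(4 8 11 5))^1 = (0 2 10 9)(1 6 7)(4 8 11 5)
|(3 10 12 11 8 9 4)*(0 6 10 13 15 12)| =|(0 6 10)(3 13 15 12 11 8 9 4)| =24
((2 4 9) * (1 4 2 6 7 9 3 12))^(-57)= (1 12 3 4)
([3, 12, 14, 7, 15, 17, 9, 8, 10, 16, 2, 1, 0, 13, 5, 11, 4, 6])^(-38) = (0 15 6 2 3 11 9 14 7 1 16 5 8 12 4 17 10)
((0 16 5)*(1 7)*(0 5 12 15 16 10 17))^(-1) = ((0 10 17)(1 7)(12 15 16))^(-1) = (0 17 10)(1 7)(12 16 15)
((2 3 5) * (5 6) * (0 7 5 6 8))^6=(8)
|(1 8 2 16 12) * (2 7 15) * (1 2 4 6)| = |(1 8 7 15 4 6)(2 16 12)| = 6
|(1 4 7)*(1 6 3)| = 5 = |(1 4 7 6 3)|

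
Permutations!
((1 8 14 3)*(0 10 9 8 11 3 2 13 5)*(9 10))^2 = ((0 9 8 14 2 13 5)(1 11 3))^2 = (0 8 2 5 9 14 13)(1 3 11)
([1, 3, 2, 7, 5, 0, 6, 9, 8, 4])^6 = [5, 0, 2, 1, 9, 4, 6, 3, 8, 7]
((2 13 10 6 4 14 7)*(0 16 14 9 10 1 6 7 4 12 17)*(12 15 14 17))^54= (17)(1 4 2 15 10)(6 9 13 14 7)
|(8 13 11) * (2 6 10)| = 3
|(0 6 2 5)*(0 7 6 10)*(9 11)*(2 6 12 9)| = |(0 10)(2 5 7 12 9 11)| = 6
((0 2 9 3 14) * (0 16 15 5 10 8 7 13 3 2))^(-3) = (2 9)(3 8 15)(5 14 7)(10 16 13)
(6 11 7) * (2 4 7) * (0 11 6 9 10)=(0 11 2 4 7 9 10)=[11, 1, 4, 3, 7, 5, 6, 9, 8, 10, 0, 2]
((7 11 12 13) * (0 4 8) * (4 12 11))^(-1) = ((0 12 13 7 4 8))^(-1) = (0 8 4 7 13 12)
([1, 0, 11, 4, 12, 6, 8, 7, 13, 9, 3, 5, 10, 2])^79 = [1, 0, 11, 10, 3, 6, 8, 7, 13, 9, 12, 5, 4, 2]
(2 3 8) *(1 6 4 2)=[0, 6, 3, 8, 2, 5, 4, 7, 1]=(1 6 4 2 3 8)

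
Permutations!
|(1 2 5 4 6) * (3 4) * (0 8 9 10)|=|(0 8 9 10)(1 2 5 3 4 6)|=12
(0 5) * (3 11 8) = (0 5)(3 11 8) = [5, 1, 2, 11, 4, 0, 6, 7, 3, 9, 10, 8]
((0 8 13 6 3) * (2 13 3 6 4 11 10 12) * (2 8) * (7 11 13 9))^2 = (13)(0 9 11 12 3 2 7 10 8)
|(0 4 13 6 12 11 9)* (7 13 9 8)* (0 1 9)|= |(0 4)(1 9)(6 12 11 8 7 13)|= 6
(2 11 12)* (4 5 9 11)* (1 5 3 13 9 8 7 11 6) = (1 5 8 7 11 12 2 4 3 13 9 6) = [0, 5, 4, 13, 3, 8, 1, 11, 7, 6, 10, 12, 2, 9]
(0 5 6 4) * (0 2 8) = [5, 1, 8, 3, 2, 6, 4, 7, 0] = (0 5 6 4 2 8)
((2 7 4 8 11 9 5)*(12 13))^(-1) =((2 7 4 8 11 9 5)(12 13))^(-1) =(2 5 9 11 8 4 7)(12 13)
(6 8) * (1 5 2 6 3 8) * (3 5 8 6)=(1 8 5 2 3 6)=[0, 8, 3, 6, 4, 2, 1, 7, 5]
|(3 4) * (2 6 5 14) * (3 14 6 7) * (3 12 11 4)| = 6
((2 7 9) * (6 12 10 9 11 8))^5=(2 12 11 9 6 7 10 8)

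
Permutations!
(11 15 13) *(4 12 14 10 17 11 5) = (4 12 14 10 17 11 15 13 5) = [0, 1, 2, 3, 12, 4, 6, 7, 8, 9, 17, 15, 14, 5, 10, 13, 16, 11]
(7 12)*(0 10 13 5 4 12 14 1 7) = (0 10 13 5 4 12)(1 7 14) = [10, 7, 2, 3, 12, 4, 6, 14, 8, 9, 13, 11, 0, 5, 1]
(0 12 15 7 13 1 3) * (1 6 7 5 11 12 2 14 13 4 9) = (0 2 14 13 6 7 4 9 1 3)(5 11 12 15) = [2, 3, 14, 0, 9, 11, 7, 4, 8, 1, 10, 12, 15, 6, 13, 5]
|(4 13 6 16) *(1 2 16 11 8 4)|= |(1 2 16)(4 13 6 11 8)|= 15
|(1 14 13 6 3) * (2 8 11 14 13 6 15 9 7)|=11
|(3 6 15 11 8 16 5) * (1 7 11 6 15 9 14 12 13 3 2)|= 7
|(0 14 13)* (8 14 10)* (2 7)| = 10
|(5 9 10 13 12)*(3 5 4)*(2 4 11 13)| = |(2 4 3 5 9 10)(11 13 12)| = 6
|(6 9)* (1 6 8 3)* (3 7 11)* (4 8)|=|(1 6 9 4 8 7 11 3)|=8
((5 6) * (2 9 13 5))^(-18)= ((2 9 13 5 6))^(-18)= (2 13 6 9 5)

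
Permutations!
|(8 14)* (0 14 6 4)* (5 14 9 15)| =8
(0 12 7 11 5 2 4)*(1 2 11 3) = (0 12 7 3 1 2 4)(5 11) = [12, 2, 4, 1, 0, 11, 6, 3, 8, 9, 10, 5, 7]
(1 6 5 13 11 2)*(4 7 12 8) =(1 6 5 13 11 2)(4 7 12 8) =[0, 6, 1, 3, 7, 13, 5, 12, 4, 9, 10, 2, 8, 11]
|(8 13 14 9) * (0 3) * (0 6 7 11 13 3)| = |(3 6 7 11 13 14 9 8)| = 8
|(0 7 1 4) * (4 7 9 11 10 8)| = |(0 9 11 10 8 4)(1 7)| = 6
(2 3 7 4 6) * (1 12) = [0, 12, 3, 7, 6, 5, 2, 4, 8, 9, 10, 11, 1] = (1 12)(2 3 7 4 6)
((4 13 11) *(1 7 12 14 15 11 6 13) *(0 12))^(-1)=(0 7 1 4 11 15 14 12)(6 13)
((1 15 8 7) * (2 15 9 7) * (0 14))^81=((0 14)(1 9 7)(2 15 8))^81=(15)(0 14)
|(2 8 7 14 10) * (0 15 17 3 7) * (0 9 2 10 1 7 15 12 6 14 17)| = |(0 12 6 14 1 7 17 3 15)(2 8 9)| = 9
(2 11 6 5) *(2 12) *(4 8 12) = (2 11 6 5 4 8 12) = [0, 1, 11, 3, 8, 4, 5, 7, 12, 9, 10, 6, 2]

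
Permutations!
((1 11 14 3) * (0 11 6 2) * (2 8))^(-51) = (0 6 14 2 1 11 8 3)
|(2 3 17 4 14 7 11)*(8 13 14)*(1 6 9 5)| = 36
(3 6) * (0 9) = (0 9)(3 6) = [9, 1, 2, 6, 4, 5, 3, 7, 8, 0]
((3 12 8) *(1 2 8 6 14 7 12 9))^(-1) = ((1 2 8 3 9)(6 14 7 12))^(-1) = (1 9 3 8 2)(6 12 7 14)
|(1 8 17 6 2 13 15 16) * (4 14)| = |(1 8 17 6 2 13 15 16)(4 14)| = 8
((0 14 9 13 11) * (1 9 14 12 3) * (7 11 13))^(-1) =(14)(0 11 7 9 1 3 12)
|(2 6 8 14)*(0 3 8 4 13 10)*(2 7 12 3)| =|(0 2 6 4 13 10)(3 8 14 7 12)| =30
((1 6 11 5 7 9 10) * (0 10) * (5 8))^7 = (0 7 8 6 10 9 5 11 1)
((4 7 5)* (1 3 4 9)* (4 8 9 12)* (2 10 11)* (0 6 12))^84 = (12) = ((0 6 12 4 7 5)(1 3 8 9)(2 10 11))^84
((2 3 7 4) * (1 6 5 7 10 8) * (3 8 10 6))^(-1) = (10)(1 8 2 4 7 5 6 3)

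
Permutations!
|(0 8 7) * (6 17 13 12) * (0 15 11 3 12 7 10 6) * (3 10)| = 28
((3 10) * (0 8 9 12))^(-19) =(0 8 9 12)(3 10)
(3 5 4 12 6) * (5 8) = (3 8 5 4 12 6) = [0, 1, 2, 8, 12, 4, 3, 7, 5, 9, 10, 11, 6]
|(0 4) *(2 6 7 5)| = 4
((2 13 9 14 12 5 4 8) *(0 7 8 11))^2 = ((0 7 8 2 13 9 14 12 5 4 11))^2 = (0 8 13 14 5 11 7 2 9 12 4)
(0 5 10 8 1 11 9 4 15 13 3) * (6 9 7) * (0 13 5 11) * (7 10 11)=(0 7 6 9 4 15 5 11 10 8 1)(3 13)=[7, 0, 2, 13, 15, 11, 9, 6, 1, 4, 8, 10, 12, 3, 14, 5]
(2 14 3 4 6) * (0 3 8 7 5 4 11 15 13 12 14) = (0 3 11 15 13 12 14 8 7 5 4 6 2) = [3, 1, 0, 11, 6, 4, 2, 5, 7, 9, 10, 15, 14, 12, 8, 13]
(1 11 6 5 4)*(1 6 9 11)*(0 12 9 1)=(0 12 9 11 1)(4 6 5)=[12, 0, 2, 3, 6, 4, 5, 7, 8, 11, 10, 1, 9]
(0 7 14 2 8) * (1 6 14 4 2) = (0 7 4 2 8)(1 6 14) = [7, 6, 8, 3, 2, 5, 14, 4, 0, 9, 10, 11, 12, 13, 1]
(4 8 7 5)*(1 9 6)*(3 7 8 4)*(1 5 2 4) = (1 9 6 5 3 7 2 4) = [0, 9, 4, 7, 1, 3, 5, 2, 8, 6]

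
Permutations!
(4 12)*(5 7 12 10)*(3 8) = (3 8)(4 10 5 7 12) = [0, 1, 2, 8, 10, 7, 6, 12, 3, 9, 5, 11, 4]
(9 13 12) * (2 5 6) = (2 5 6)(9 13 12) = [0, 1, 5, 3, 4, 6, 2, 7, 8, 13, 10, 11, 9, 12]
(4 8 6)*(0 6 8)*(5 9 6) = (0 5 9 6 4) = [5, 1, 2, 3, 0, 9, 4, 7, 8, 6]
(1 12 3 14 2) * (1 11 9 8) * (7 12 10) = (1 10 7 12 3 14 2 11 9 8) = [0, 10, 11, 14, 4, 5, 6, 12, 1, 8, 7, 9, 3, 13, 2]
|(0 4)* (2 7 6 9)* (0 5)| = 12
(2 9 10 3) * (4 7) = [0, 1, 9, 2, 7, 5, 6, 4, 8, 10, 3] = (2 9 10 3)(4 7)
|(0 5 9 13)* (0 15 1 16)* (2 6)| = 14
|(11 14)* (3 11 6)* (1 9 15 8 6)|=|(1 9 15 8 6 3 11 14)|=8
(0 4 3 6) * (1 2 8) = [4, 2, 8, 6, 3, 5, 0, 7, 1] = (0 4 3 6)(1 2 8)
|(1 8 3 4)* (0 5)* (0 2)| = |(0 5 2)(1 8 3 4)| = 12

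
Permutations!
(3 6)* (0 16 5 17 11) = (0 16 5 17 11)(3 6) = [16, 1, 2, 6, 4, 17, 3, 7, 8, 9, 10, 0, 12, 13, 14, 15, 5, 11]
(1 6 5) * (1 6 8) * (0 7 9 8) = (0 7 9 8 1)(5 6) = [7, 0, 2, 3, 4, 6, 5, 9, 1, 8]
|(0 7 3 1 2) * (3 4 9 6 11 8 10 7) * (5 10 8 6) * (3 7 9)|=|(0 7 4 3 1 2)(5 10 9)(6 11)|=6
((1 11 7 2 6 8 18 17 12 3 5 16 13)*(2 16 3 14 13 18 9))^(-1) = ((1 11 7 16 18 17 12 14 13)(2 6 8 9)(3 5))^(-1) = (1 13 14 12 17 18 16 7 11)(2 9 8 6)(3 5)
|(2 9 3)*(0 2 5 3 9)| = |(9)(0 2)(3 5)| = 2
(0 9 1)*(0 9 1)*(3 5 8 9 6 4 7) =(0 1 6 4 7 3 5 8 9) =[1, 6, 2, 5, 7, 8, 4, 3, 9, 0]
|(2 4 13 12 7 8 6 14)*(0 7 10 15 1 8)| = 10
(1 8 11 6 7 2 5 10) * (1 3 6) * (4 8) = (1 4 8 11)(2 5 10 3 6 7) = [0, 4, 5, 6, 8, 10, 7, 2, 11, 9, 3, 1]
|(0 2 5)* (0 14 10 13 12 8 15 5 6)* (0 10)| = 10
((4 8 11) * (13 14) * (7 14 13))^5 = (4 11 8)(7 14)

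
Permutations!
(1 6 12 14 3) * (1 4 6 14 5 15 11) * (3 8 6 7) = (1 14 8 6 12 5 15 11)(3 4 7) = [0, 14, 2, 4, 7, 15, 12, 3, 6, 9, 10, 1, 5, 13, 8, 11]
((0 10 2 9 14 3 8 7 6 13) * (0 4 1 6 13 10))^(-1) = ((1 6 10 2 9 14 3 8 7 13 4))^(-1) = (1 4 13 7 8 3 14 9 2 10 6)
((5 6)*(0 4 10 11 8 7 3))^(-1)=(0 3 7 8 11 10 4)(5 6)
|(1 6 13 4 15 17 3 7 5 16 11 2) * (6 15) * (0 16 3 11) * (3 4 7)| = |(0 16)(1 15 17 11 2)(4 6 13 7 5)| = 10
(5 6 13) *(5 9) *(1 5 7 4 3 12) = [0, 5, 2, 12, 3, 6, 13, 4, 8, 7, 10, 11, 1, 9] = (1 5 6 13 9 7 4 3 12)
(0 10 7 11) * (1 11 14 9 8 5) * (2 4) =(0 10 7 14 9 8 5 1 11)(2 4) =[10, 11, 4, 3, 2, 1, 6, 14, 5, 8, 7, 0, 12, 13, 9]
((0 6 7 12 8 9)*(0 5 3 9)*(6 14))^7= (0 14 6 7 12 8)(3 9 5)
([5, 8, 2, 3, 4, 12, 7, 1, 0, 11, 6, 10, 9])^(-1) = (0 8 1 7 6 10 11 9 12 5)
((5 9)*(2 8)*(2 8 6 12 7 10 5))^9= (2 12 10 9 6 7 5)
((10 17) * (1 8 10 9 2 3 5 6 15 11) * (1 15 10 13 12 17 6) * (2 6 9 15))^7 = (1 2 17 8 3 15 13 5 11 12)(6 10 9)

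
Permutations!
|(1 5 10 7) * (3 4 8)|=12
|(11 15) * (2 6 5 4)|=4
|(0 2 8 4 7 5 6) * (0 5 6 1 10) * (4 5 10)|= |(0 2 8 5 1 4 7 6 10)|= 9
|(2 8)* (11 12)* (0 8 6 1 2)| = 6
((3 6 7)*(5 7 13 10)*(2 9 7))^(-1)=((2 9 7 3 6 13 10 5))^(-1)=(2 5 10 13 6 3 7 9)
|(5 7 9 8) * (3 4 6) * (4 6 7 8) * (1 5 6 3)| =12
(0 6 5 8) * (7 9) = [6, 1, 2, 3, 4, 8, 5, 9, 0, 7] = (0 6 5 8)(7 9)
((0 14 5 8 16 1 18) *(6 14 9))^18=((0 9 6 14 5 8 16 1 18))^18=(18)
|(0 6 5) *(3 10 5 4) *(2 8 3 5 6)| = 8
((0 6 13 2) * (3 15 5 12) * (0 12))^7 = (0 5 15 3 12 2 13 6)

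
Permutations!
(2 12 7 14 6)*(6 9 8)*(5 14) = (2 12 7 5 14 9 8 6) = [0, 1, 12, 3, 4, 14, 2, 5, 6, 8, 10, 11, 7, 13, 9]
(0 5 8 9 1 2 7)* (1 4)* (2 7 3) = (0 5 8 9 4 1 7)(2 3) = [5, 7, 3, 2, 1, 8, 6, 0, 9, 4]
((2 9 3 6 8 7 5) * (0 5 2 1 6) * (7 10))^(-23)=((0 5 1 6 8 10 7 2 9 3))^(-23)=(0 2 8 5 9 10 1 3 7 6)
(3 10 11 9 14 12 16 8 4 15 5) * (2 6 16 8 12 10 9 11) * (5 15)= (2 6 16 12 8 4 5 3 9 14 10)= [0, 1, 6, 9, 5, 3, 16, 7, 4, 14, 2, 11, 8, 13, 10, 15, 12]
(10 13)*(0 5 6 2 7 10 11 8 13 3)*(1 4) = (0 5 6 2 7 10 3)(1 4)(8 13 11) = [5, 4, 7, 0, 1, 6, 2, 10, 13, 9, 3, 8, 12, 11]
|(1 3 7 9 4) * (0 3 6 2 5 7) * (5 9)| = |(0 3)(1 6 2 9 4)(5 7)| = 10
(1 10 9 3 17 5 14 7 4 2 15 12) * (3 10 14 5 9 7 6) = (1 14 6 3 17 9 10 7 4 2 15 12) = [0, 14, 15, 17, 2, 5, 3, 4, 8, 10, 7, 11, 1, 13, 6, 12, 16, 9]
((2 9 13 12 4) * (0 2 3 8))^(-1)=((0 2 9 13 12 4 3 8))^(-1)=(0 8 3 4 12 13 9 2)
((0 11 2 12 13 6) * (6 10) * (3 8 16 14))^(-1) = ((0 11 2 12 13 10 6)(3 8 16 14))^(-1) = (0 6 10 13 12 2 11)(3 14 16 8)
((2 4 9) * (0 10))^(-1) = (0 10)(2 9 4)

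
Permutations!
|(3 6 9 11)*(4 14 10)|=12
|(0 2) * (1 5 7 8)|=|(0 2)(1 5 7 8)|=4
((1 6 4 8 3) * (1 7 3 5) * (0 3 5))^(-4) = ((0 3 7 5 1 6 4 8))^(-4) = (0 1)(3 6)(4 7)(5 8)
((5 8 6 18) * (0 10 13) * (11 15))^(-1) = (0 13 10)(5 18 6 8)(11 15)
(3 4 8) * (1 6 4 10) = (1 6 4 8 3 10) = [0, 6, 2, 10, 8, 5, 4, 7, 3, 9, 1]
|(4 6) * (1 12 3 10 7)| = 10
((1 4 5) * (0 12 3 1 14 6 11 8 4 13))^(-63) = (0 3 13 12 1)(4 6)(5 11)(8 14)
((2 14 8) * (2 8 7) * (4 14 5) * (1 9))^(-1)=((1 9)(2 5 4 14 7))^(-1)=(1 9)(2 7 14 4 5)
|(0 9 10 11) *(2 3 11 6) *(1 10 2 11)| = 8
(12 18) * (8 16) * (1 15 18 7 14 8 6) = (1 15 18 12 7 14 8 16 6) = [0, 15, 2, 3, 4, 5, 1, 14, 16, 9, 10, 11, 7, 13, 8, 18, 6, 17, 12]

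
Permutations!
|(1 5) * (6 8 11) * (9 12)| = 6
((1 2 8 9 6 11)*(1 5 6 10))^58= (1 9 2 10 8)(5 6 11)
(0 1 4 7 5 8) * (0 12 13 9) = (0 1 4 7 5 8 12 13 9) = [1, 4, 2, 3, 7, 8, 6, 5, 12, 0, 10, 11, 13, 9]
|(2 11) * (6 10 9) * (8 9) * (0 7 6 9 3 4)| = |(0 7 6 10 8 3 4)(2 11)| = 14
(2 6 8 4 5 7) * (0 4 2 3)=(0 4 5 7 3)(2 6 8)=[4, 1, 6, 0, 5, 7, 8, 3, 2]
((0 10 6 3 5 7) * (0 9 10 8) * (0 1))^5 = (0 1 8)(3 6 10 9 7 5)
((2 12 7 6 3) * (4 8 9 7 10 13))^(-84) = ((2 12 10 13 4 8 9 7 6 3))^(-84) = (2 9 10 6 4)(3 8 12 7 13)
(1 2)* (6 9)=(1 2)(6 9)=[0, 2, 1, 3, 4, 5, 9, 7, 8, 6]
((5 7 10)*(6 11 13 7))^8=(5 11 7)(6 13 10)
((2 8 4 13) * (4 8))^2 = (2 13 4) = ((2 4 13))^2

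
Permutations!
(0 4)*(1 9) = [4, 9, 2, 3, 0, 5, 6, 7, 8, 1] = (0 4)(1 9)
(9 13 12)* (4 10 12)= (4 10 12 9 13)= [0, 1, 2, 3, 10, 5, 6, 7, 8, 13, 12, 11, 9, 4]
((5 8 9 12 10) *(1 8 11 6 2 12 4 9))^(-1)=(1 8)(2 6 11 5 10 12)(4 9)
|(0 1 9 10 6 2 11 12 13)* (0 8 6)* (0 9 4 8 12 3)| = 8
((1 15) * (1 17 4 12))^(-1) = ((1 15 17 4 12))^(-1) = (1 12 4 17 15)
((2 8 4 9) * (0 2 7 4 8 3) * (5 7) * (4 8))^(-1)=((0 2 3)(4 9 5 7 8))^(-1)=(0 3 2)(4 8 7 5 9)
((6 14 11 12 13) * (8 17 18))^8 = (6 12 14 13 11)(8 18 17)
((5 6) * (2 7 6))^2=((2 7 6 5))^2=(2 6)(5 7)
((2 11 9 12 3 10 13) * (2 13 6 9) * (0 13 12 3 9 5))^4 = (0 3)(5 9)(6 12)(10 13)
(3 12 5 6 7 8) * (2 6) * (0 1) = (0 1)(2 6 7 8 3 12 5) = [1, 0, 6, 12, 4, 2, 7, 8, 3, 9, 10, 11, 5]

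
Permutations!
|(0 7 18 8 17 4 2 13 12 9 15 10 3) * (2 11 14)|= |(0 7 18 8 17 4 11 14 2 13 12 9 15 10 3)|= 15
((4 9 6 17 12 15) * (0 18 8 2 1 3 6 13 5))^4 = (0 1 12 13 8 6 4)(2 17 9 18 3 15 5)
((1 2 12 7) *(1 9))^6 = (1 2 12 7 9)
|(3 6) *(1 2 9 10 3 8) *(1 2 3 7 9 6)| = |(1 3)(2 6 8)(7 9 10)| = 6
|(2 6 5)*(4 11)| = |(2 6 5)(4 11)| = 6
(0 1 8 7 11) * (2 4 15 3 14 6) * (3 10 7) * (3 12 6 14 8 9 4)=(0 1 9 4 15 10 7 11)(2 3 8 12 6)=[1, 9, 3, 8, 15, 5, 2, 11, 12, 4, 7, 0, 6, 13, 14, 10]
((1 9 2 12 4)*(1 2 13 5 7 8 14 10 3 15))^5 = ((1 9 13 5 7 8 14 10 3 15)(2 12 4))^5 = (1 8)(2 4 12)(3 5)(7 15)(9 14)(10 13)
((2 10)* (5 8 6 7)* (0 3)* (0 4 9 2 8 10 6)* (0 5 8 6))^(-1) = (0 2 9 4 3)(5 8 7 6 10)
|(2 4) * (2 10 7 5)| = |(2 4 10 7 5)| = 5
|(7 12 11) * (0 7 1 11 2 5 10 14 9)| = 8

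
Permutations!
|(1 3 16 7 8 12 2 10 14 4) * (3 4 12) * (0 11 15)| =|(0 11 15)(1 4)(2 10 14 12)(3 16 7 8)| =12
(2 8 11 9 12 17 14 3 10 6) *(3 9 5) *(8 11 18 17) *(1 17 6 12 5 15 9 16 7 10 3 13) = [0, 17, 11, 3, 4, 13, 2, 10, 18, 5, 12, 15, 8, 1, 16, 9, 7, 14, 6] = (1 17 14 16 7 10 12 8 18 6 2 11 15 9 5 13)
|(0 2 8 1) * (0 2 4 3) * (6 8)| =|(0 4 3)(1 2 6 8)| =12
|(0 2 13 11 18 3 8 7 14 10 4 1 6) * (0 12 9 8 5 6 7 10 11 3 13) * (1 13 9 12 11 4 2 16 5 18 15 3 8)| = 17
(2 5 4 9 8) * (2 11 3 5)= (3 5 4 9 8 11)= [0, 1, 2, 5, 9, 4, 6, 7, 11, 8, 10, 3]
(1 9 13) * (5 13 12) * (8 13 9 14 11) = (1 14 11 8 13)(5 9 12) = [0, 14, 2, 3, 4, 9, 6, 7, 13, 12, 10, 8, 5, 1, 11]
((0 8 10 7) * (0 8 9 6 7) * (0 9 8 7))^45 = ((0 8 10 9 6))^45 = (10)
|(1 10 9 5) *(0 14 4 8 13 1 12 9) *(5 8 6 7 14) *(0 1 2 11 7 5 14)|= 12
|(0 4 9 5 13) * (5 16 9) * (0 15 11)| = |(0 4 5 13 15 11)(9 16)| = 6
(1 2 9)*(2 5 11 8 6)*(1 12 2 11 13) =[0, 5, 9, 3, 4, 13, 11, 7, 6, 12, 10, 8, 2, 1] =(1 5 13)(2 9 12)(6 11 8)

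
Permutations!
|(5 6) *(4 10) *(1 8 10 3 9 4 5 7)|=|(1 8 10 5 6 7)(3 9 4)|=6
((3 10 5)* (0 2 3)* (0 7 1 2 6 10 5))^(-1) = ((0 6 10)(1 2 3 5 7))^(-1) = (0 10 6)(1 7 5 3 2)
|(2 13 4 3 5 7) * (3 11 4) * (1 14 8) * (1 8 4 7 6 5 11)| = 30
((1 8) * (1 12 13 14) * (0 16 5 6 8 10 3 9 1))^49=((0 16 5 6 8 12 13 14)(1 10 3 9))^49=(0 16 5 6 8 12 13 14)(1 10 3 9)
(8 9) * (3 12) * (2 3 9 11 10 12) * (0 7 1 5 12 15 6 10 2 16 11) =[7, 5, 3, 16, 4, 12, 10, 1, 0, 8, 15, 2, 9, 13, 14, 6, 11] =(0 7 1 5 12 9 8)(2 3 16 11)(6 10 15)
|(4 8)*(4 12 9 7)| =5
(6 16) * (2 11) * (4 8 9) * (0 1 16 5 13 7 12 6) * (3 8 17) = (0 1 16)(2 11)(3 8 9 4 17)(5 13 7 12 6) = [1, 16, 11, 8, 17, 13, 5, 12, 9, 4, 10, 2, 6, 7, 14, 15, 0, 3]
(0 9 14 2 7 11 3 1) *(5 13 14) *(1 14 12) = (0 9 5 13 12 1)(2 7 11 3 14) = [9, 0, 7, 14, 4, 13, 6, 11, 8, 5, 10, 3, 1, 12, 2]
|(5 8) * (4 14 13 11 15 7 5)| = 8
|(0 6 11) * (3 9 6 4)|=6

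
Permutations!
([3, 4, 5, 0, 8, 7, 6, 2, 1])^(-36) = [0, 1, 2, 3, 4, 5, 6, 7, 8]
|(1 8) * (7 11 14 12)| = 4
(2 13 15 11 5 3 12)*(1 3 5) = [0, 3, 13, 12, 4, 5, 6, 7, 8, 9, 10, 1, 2, 15, 14, 11] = (1 3 12 2 13 15 11)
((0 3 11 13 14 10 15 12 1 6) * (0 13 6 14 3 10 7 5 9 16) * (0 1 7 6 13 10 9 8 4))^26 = ((0 9 16 1 14 6 10 15 12 7 5 8 4)(3 11 13))^26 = (16)(3 13 11)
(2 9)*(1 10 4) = (1 10 4)(2 9) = [0, 10, 9, 3, 1, 5, 6, 7, 8, 2, 4]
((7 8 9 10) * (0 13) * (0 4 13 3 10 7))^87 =(4 13)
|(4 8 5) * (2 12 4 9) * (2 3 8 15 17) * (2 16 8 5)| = 21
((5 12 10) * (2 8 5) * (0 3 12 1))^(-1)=(0 1 5 8 2 10 12 3)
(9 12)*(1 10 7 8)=[0, 10, 2, 3, 4, 5, 6, 8, 1, 12, 7, 11, 9]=(1 10 7 8)(9 12)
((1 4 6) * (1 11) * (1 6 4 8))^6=((1 8)(6 11))^6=(11)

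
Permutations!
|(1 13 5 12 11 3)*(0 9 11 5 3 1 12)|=8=|(0 9 11 1 13 3 12 5)|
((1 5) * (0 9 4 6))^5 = (0 9 4 6)(1 5)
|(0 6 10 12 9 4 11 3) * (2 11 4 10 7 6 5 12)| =8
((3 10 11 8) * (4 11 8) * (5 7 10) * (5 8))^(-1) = ((3 8)(4 11)(5 7 10))^(-1) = (3 8)(4 11)(5 10 7)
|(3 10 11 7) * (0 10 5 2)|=|(0 10 11 7 3 5 2)|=7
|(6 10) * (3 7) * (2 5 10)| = 4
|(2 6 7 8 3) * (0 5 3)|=7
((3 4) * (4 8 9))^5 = (3 8 9 4) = ((3 8 9 4))^5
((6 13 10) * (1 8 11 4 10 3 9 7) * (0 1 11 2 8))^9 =(0 1)(2 8)(3 9 7 11 4 10 6 13)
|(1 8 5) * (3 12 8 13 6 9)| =|(1 13 6 9 3 12 8 5)| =8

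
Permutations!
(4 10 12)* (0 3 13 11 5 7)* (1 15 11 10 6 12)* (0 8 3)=(1 15 11 5 7 8 3 13 10)(4 6 12)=[0, 15, 2, 13, 6, 7, 12, 8, 3, 9, 1, 5, 4, 10, 14, 11]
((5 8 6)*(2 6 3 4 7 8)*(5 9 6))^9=(2 5)(3 4 7 8)(6 9)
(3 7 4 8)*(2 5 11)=(2 5 11)(3 7 4 8)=[0, 1, 5, 7, 8, 11, 6, 4, 3, 9, 10, 2]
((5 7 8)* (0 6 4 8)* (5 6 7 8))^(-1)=(0 7)(4 6 8 5)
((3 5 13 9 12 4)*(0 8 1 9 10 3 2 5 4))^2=((0 8 1 9 12)(2 5 13 10 3 4))^2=(0 1 12 8 9)(2 13 3)(4 5 10)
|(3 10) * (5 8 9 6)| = 4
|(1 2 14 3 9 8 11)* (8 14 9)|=7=|(1 2 9 14 3 8 11)|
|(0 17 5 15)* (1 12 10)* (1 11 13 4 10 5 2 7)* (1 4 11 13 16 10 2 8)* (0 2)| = 20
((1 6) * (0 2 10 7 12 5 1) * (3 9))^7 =(0 6 1 5 12 7 10 2)(3 9) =((0 2 10 7 12 5 1 6)(3 9))^7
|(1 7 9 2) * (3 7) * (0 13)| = 10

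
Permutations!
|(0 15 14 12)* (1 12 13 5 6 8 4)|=10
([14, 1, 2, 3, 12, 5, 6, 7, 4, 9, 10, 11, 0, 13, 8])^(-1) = [12, 1, 2, 3, 8, 5, 6, 7, 14, 9, 10, 11, 4, 13, 0]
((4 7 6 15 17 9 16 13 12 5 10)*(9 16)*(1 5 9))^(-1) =(1 9 12 13 16 17 15 6 7 4 10 5) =((1 5 10 4 7 6 15 17 16 13 12 9))^(-1)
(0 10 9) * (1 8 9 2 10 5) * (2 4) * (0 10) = (0 5 1 8 9 10 4 2) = [5, 8, 0, 3, 2, 1, 6, 7, 9, 10, 4]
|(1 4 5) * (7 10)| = 6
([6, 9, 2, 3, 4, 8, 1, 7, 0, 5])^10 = (0 5 1)(6 8 9)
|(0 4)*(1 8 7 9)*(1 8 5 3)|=|(0 4)(1 5 3)(7 9 8)|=6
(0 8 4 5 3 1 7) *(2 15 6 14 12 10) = (0 8 4 5 3 1 7)(2 15 6 14 12 10) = [8, 7, 15, 1, 5, 3, 14, 0, 4, 9, 2, 11, 10, 13, 12, 6]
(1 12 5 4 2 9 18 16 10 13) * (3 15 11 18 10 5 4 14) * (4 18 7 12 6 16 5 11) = (1 6 16 11 7 12 18 5 14 3 15 4 2 9 10 13) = [0, 6, 9, 15, 2, 14, 16, 12, 8, 10, 13, 7, 18, 1, 3, 4, 11, 17, 5]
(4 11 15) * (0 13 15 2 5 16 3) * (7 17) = (0 13 15 4 11 2 5 16 3)(7 17) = [13, 1, 5, 0, 11, 16, 6, 17, 8, 9, 10, 2, 12, 15, 14, 4, 3, 7]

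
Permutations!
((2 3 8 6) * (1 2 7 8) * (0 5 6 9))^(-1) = (0 9 8 7 6 5)(1 3 2)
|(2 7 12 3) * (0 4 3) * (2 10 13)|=|(0 4 3 10 13 2 7 12)|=8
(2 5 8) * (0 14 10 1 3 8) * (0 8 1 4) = (0 14 10 4)(1 3)(2 5 8) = [14, 3, 5, 1, 0, 8, 6, 7, 2, 9, 4, 11, 12, 13, 10]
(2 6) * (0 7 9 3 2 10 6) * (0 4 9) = (0 7)(2 4 9 3)(6 10) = [7, 1, 4, 2, 9, 5, 10, 0, 8, 3, 6]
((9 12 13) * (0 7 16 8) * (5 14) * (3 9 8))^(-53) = ((0 7 16 3 9 12 13 8)(5 14))^(-53) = (0 3 13 7 9 8 16 12)(5 14)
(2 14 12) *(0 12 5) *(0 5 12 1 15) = (0 1 15)(2 14 12) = [1, 15, 14, 3, 4, 5, 6, 7, 8, 9, 10, 11, 2, 13, 12, 0]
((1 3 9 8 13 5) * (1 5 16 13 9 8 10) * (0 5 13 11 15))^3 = (0 16)(1 9 3 10 8)(5 11)(13 15)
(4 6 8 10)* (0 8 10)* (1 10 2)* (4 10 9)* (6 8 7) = (10)(0 7 6 2 1 9 4 8) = [7, 9, 1, 3, 8, 5, 2, 6, 0, 4, 10]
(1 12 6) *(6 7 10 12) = (1 6)(7 10 12) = [0, 6, 2, 3, 4, 5, 1, 10, 8, 9, 12, 11, 7]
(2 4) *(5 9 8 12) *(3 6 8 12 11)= (2 4)(3 6 8 11)(5 9 12)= [0, 1, 4, 6, 2, 9, 8, 7, 11, 12, 10, 3, 5]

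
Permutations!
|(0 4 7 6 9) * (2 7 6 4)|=6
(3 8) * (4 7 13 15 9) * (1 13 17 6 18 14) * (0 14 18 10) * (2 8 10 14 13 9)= (18)(0 13 15 2 8 3 10)(1 9 4 7 17 6 14)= [13, 9, 8, 10, 7, 5, 14, 17, 3, 4, 0, 11, 12, 15, 1, 2, 16, 6, 18]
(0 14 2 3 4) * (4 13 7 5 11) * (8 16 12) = (0 14 2 3 13 7 5 11 4)(8 16 12) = [14, 1, 3, 13, 0, 11, 6, 5, 16, 9, 10, 4, 8, 7, 2, 15, 12]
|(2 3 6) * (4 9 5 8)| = |(2 3 6)(4 9 5 8)| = 12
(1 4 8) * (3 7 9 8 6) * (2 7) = (1 4 6 3 2 7 9 8) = [0, 4, 7, 2, 6, 5, 3, 9, 1, 8]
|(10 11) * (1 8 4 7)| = |(1 8 4 7)(10 11)| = 4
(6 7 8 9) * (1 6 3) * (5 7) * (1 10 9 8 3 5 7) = [0, 6, 2, 10, 4, 1, 7, 3, 8, 5, 9] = (1 6 7 3 10 9 5)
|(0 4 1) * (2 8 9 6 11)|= 15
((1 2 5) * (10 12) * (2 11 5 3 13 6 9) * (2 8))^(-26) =(1 11 5)(2 9 13)(3 8 6)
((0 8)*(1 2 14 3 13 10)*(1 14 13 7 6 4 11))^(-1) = ((0 8)(1 2 13 10 14 3 7 6 4 11))^(-1) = (0 8)(1 11 4 6 7 3 14 10 13 2)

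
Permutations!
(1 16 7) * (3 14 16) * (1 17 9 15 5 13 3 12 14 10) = (1 12 14 16 7 17 9 15 5 13 3 10) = [0, 12, 2, 10, 4, 13, 6, 17, 8, 15, 1, 11, 14, 3, 16, 5, 7, 9]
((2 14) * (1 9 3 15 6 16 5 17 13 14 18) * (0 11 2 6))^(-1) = (0 15 3 9 1 18 2 11)(5 16 6 14 13 17)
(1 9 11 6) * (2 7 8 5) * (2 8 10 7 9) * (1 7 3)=(1 2 9 11 6 7 10 3)(5 8)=[0, 2, 9, 1, 4, 8, 7, 10, 5, 11, 3, 6]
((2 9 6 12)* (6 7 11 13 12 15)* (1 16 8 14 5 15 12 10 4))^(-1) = (1 4 10 13 11 7 9 2 12 6 15 5 14 8 16)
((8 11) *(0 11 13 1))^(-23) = (0 8 1 11 13)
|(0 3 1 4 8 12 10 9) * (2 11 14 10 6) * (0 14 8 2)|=9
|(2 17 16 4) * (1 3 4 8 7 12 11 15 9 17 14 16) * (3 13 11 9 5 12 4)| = |(1 13 11 15 5 12 9 17)(2 14 16 8 7 4)| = 24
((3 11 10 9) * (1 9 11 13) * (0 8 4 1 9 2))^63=(13)(0 1 8 2 4)(10 11)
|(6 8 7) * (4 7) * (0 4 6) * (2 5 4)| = 10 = |(0 2 5 4 7)(6 8)|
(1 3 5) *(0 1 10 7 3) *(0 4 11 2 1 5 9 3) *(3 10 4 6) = (0 5 4 11 2 1 6 3 9 10 7) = [5, 6, 1, 9, 11, 4, 3, 0, 8, 10, 7, 2]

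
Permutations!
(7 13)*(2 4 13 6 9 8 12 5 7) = (2 4 13)(5 7 6 9 8 12) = [0, 1, 4, 3, 13, 7, 9, 6, 12, 8, 10, 11, 5, 2]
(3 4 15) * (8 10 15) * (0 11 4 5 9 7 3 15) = (15)(0 11 4 8 10)(3 5 9 7) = [11, 1, 2, 5, 8, 9, 6, 3, 10, 7, 0, 4, 12, 13, 14, 15]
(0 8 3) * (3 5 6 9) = (0 8 5 6 9 3) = [8, 1, 2, 0, 4, 6, 9, 7, 5, 3]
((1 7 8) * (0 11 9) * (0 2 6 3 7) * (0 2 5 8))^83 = ((0 11 9 5 8 1 2 6 3 7))^83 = (0 5 2 7 9 1 3 11 8 6)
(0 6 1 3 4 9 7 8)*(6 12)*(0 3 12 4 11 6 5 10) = [4, 12, 2, 11, 9, 10, 1, 8, 3, 7, 0, 6, 5] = (0 4 9 7 8 3 11 6 1 12 5 10)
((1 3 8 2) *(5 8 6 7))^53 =(1 5 3 8 6 2 7)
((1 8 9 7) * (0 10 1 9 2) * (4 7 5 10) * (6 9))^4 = (0 9 8 7 10)(1 4 5 2 6)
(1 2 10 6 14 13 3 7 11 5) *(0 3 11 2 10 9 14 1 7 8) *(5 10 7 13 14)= (14)(0 3 8)(1 7 2 9 5 13 11 10 6)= [3, 7, 9, 8, 4, 13, 1, 2, 0, 5, 6, 10, 12, 11, 14]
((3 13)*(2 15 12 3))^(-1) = (2 13 3 12 15)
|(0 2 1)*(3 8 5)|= 3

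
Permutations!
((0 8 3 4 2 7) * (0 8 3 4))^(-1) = ((0 3)(2 7 8 4))^(-1) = (0 3)(2 4 8 7)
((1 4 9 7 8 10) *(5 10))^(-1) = (1 10 5 8 7 9 4)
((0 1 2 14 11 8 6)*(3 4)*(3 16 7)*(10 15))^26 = (0 8 14 1 6 11 2)(3 16)(4 7) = ((0 1 2 14 11 8 6)(3 4 16 7)(10 15))^26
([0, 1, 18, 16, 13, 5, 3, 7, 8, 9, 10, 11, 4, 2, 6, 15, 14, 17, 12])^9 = [0, 1, 13, 16, 12, 5, 3, 7, 8, 9, 10, 11, 18, 4, 6, 15, 14, 17, 2]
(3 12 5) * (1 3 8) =(1 3 12 5 8) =[0, 3, 2, 12, 4, 8, 6, 7, 1, 9, 10, 11, 5]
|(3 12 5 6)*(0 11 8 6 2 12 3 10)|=|(0 11 8 6 10)(2 12 5)|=15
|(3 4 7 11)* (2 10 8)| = 12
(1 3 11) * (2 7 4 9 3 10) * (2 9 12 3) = [0, 10, 7, 11, 12, 5, 6, 4, 8, 2, 9, 1, 3] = (1 10 9 2 7 4 12 3 11)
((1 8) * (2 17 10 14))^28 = (17)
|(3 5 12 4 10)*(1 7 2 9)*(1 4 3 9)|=|(1 7 2)(3 5 12)(4 10 9)|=3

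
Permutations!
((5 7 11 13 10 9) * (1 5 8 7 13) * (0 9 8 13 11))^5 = (0 7 8 10 13 9)(1 11 5) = ((0 9 13 10 8 7)(1 5 11))^5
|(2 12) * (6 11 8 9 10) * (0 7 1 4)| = |(0 7 1 4)(2 12)(6 11 8 9 10)| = 20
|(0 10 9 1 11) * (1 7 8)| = 7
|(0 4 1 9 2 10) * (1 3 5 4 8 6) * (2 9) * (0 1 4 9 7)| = 24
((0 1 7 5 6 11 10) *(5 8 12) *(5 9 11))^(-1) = (0 10 11 9 12 8 7 1)(5 6)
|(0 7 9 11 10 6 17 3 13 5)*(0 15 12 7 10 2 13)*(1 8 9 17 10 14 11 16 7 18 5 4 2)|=60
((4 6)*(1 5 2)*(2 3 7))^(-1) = ((1 5 3 7 2)(4 6))^(-1) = (1 2 7 3 5)(4 6)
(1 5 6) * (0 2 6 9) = (0 2 6 1 5 9) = [2, 5, 6, 3, 4, 9, 1, 7, 8, 0]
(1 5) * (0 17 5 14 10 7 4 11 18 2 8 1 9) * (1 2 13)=(0 17 5 9)(1 14 10 7 4 11 18 13)(2 8)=[17, 14, 8, 3, 11, 9, 6, 4, 2, 0, 7, 18, 12, 1, 10, 15, 16, 5, 13]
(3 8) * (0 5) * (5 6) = (0 6 5)(3 8) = [6, 1, 2, 8, 4, 0, 5, 7, 3]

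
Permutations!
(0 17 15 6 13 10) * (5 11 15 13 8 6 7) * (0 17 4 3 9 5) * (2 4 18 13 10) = (0 18 13 2 4 3 9 5 11 15 7)(6 8)(10 17) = [18, 1, 4, 9, 3, 11, 8, 0, 6, 5, 17, 15, 12, 2, 14, 7, 16, 10, 13]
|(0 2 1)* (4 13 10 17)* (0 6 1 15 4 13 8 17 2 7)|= 14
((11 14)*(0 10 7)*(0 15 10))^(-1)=(7 10 15)(11 14)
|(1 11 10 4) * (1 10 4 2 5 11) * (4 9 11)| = 4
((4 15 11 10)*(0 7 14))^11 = ((0 7 14)(4 15 11 10))^11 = (0 14 7)(4 10 11 15)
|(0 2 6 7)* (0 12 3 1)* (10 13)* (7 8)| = 8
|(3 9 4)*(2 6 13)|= 3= |(2 6 13)(3 9 4)|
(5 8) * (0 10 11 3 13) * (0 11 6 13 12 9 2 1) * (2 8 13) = (0 10 6 2 1)(3 12 9 8 5 13 11) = [10, 0, 1, 12, 4, 13, 2, 7, 5, 8, 6, 3, 9, 11]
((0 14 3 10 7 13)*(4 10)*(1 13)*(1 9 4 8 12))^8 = (0 14 3 8 12 1 13)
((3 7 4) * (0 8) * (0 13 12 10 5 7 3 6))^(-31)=((0 8 13 12 10 5 7 4 6))^(-31)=(0 5 8 7 13 4 12 6 10)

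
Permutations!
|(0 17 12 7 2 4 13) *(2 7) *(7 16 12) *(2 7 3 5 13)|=|(0 17 3 5 13)(2 4)(7 16 12)|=30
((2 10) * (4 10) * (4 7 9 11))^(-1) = ((2 7 9 11 4 10))^(-1) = (2 10 4 11 9 7)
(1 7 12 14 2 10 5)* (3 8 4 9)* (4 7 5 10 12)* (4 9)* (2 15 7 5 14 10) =[0, 14, 12, 8, 4, 1, 6, 9, 5, 3, 2, 11, 10, 13, 15, 7] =(1 14 15 7 9 3 8 5)(2 12 10)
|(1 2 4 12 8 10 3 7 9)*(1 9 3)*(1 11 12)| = 12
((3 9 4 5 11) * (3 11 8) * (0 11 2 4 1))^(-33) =(0 4 3)(1 2 8)(5 9 11)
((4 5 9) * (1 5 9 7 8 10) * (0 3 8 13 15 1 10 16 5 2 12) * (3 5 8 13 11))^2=((0 5 7 11 3 13 15 1 2 12)(4 9)(8 16))^2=(16)(0 7 3 15 2)(1 12 5 11 13)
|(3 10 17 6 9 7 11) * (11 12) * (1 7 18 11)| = 21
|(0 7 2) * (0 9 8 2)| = 6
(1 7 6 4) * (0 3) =(0 3)(1 7 6 4) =[3, 7, 2, 0, 1, 5, 4, 6]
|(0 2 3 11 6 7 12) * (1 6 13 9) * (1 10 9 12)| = |(0 2 3 11 13 12)(1 6 7)(9 10)| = 6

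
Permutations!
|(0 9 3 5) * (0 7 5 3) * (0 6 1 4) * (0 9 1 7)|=7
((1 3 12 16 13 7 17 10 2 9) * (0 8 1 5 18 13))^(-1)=(0 16 12 3 1 8)(2 10 17 7 13 18 5 9)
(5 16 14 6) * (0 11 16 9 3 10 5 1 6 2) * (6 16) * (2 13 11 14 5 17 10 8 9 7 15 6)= (0 14 13 11 2)(1 16 5 7 15 6)(3 8 9)(10 17)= [14, 16, 0, 8, 4, 7, 1, 15, 9, 3, 17, 2, 12, 11, 13, 6, 5, 10]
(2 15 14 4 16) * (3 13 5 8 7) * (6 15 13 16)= (2 13 5 8 7 3 16)(4 6 15 14)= [0, 1, 13, 16, 6, 8, 15, 3, 7, 9, 10, 11, 12, 5, 4, 14, 2]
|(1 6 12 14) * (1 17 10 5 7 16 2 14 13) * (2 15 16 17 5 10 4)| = |(1 6 12 13)(2 14 5 7 17 4)(15 16)| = 12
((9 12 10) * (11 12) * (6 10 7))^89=((6 10 9 11 12 7))^89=(6 7 12 11 9 10)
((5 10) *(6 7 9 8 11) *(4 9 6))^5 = ((4 9 8 11)(5 10)(6 7))^5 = (4 9 8 11)(5 10)(6 7)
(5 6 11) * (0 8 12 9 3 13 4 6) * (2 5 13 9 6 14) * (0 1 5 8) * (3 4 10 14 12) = (1 5)(2 8 3 9 4 12 6 11 13 10 14) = [0, 5, 8, 9, 12, 1, 11, 7, 3, 4, 14, 13, 6, 10, 2]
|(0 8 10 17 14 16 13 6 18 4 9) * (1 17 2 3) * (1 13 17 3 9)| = |(0 8 10 2 9)(1 3 13 6 18 4)(14 16 17)| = 30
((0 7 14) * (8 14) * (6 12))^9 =((0 7 8 14)(6 12))^9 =(0 7 8 14)(6 12)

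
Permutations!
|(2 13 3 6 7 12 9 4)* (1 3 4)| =|(1 3 6 7 12 9)(2 13 4)| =6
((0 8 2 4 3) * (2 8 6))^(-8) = ((8)(0 6 2 4 3))^(-8) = (8)(0 2 3 6 4)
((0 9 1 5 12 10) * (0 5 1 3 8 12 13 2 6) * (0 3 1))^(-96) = ((0 9 1)(2 6 3 8 12 10 5 13))^(-96) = (13)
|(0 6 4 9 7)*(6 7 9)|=2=|(9)(0 7)(4 6)|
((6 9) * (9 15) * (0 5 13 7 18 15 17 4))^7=(0 6 18 5 17 15 13 4 9 7)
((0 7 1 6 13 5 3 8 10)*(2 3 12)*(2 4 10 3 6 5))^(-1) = (0 10 4 12 5 1 7)(2 13 6)(3 8) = ((0 7 1 5 12 4 10)(2 6 13)(3 8))^(-1)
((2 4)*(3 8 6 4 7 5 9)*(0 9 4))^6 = (0 9 3 8 6)(2 5)(4 7)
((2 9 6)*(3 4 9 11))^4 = ((2 11 3 4 9 6))^4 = (2 9 3)(4 11 6)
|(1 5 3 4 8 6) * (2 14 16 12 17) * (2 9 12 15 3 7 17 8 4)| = 40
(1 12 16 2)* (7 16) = (1 12 7 16 2) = [0, 12, 1, 3, 4, 5, 6, 16, 8, 9, 10, 11, 7, 13, 14, 15, 2]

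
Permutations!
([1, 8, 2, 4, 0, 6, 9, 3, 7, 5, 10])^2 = (10)(0 8 3)(1 7 4)(5 9 6)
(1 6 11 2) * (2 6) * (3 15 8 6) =(1 2)(3 15 8 6 11) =[0, 2, 1, 15, 4, 5, 11, 7, 6, 9, 10, 3, 12, 13, 14, 8]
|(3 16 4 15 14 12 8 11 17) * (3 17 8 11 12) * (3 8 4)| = 6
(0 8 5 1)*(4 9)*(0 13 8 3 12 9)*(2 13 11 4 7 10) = (0 3 12 9 7 10 2 13 8 5 1 11 4) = [3, 11, 13, 12, 0, 1, 6, 10, 5, 7, 2, 4, 9, 8]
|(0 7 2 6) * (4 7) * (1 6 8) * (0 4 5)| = |(0 5)(1 6 4 7 2 8)| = 6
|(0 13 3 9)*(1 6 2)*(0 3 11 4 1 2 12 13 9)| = 6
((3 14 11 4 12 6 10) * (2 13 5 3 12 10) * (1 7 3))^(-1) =((1 7 3 14 11 4 10 12 6 2 13 5))^(-1) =(1 5 13 2 6 12 10 4 11 14 3 7)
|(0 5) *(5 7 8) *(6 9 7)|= 6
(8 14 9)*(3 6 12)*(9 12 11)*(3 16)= (3 6 11 9 8 14 12 16)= [0, 1, 2, 6, 4, 5, 11, 7, 14, 8, 10, 9, 16, 13, 12, 15, 3]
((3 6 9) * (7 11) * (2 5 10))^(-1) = ((2 5 10)(3 6 9)(7 11))^(-1) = (2 10 5)(3 9 6)(7 11)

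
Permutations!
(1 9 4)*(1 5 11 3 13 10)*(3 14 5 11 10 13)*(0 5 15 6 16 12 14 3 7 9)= (0 5 10 1)(3 7 9 4 11)(6 16 12 14 15)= [5, 0, 2, 7, 11, 10, 16, 9, 8, 4, 1, 3, 14, 13, 15, 6, 12]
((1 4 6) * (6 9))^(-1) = ((1 4 9 6))^(-1) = (1 6 9 4)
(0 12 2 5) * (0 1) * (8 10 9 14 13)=(0 12 2 5 1)(8 10 9 14 13)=[12, 0, 5, 3, 4, 1, 6, 7, 10, 14, 9, 11, 2, 8, 13]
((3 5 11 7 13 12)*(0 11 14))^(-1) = ((0 11 7 13 12 3 5 14))^(-1) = (0 14 5 3 12 13 7 11)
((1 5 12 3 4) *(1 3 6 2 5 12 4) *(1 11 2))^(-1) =(1 6 12)(2 11 3 4 5)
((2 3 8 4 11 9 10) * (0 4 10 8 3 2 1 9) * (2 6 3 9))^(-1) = ((0 4 11)(1 2 6 3 9 8 10))^(-1) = (0 11 4)(1 10 8 9 3 6 2)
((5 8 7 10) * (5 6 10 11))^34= (5 7)(8 11)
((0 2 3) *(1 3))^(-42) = ((0 2 1 3))^(-42) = (0 1)(2 3)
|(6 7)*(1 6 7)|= |(7)(1 6)|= 2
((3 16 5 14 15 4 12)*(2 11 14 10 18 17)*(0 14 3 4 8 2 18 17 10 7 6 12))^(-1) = (0 4 12 6 7 5 16 3 11 2 8 15 14)(10 18 17)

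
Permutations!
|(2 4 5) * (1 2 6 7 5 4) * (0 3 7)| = 10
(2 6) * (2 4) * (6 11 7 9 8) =(2 11 7 9 8 6 4) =[0, 1, 11, 3, 2, 5, 4, 9, 6, 8, 10, 7]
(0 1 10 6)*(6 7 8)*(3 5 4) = (0 1 10 7 8 6)(3 5 4) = [1, 10, 2, 5, 3, 4, 0, 8, 6, 9, 7]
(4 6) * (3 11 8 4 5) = (3 11 8 4 6 5) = [0, 1, 2, 11, 6, 3, 5, 7, 4, 9, 10, 8]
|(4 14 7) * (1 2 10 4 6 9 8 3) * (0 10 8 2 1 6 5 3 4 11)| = 9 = |(0 10 11)(2 8 4 14 7 5 3 6 9)|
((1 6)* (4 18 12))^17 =(1 6)(4 12 18)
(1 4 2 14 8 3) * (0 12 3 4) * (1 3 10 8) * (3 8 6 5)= (0 12 10 6 5 3 8 4 2 14 1)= [12, 0, 14, 8, 2, 3, 5, 7, 4, 9, 6, 11, 10, 13, 1]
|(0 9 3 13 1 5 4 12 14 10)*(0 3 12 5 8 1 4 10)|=20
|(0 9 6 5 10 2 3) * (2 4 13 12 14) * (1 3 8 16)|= 14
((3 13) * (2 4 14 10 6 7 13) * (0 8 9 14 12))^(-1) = ((0 8 9 14 10 6 7 13 3 2 4 12))^(-1) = (0 12 4 2 3 13 7 6 10 14 9 8)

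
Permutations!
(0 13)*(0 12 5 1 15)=(0 13 12 5 1 15)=[13, 15, 2, 3, 4, 1, 6, 7, 8, 9, 10, 11, 5, 12, 14, 0]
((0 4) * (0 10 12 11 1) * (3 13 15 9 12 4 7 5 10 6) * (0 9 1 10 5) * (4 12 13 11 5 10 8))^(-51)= (0 7)(1 9 13 15)(3 6 4 8 11)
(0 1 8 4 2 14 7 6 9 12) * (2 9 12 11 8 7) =[1, 7, 14, 3, 9, 5, 12, 6, 4, 11, 10, 8, 0, 13, 2] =(0 1 7 6 12)(2 14)(4 9 11 8)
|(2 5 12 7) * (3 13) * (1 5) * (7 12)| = 4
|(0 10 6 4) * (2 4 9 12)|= |(0 10 6 9 12 2 4)|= 7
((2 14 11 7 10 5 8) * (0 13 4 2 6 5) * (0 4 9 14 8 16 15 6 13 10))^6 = ((0 10 4 2 8 13 9 14 11 7)(5 16 15 6))^6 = (0 9 4 11 8)(2 7 13 10 14)(5 15)(6 16)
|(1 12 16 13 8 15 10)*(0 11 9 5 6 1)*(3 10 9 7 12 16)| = |(0 11 7 12 3 10)(1 16 13 8 15 9 5 6)| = 24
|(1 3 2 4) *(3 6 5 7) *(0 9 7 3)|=6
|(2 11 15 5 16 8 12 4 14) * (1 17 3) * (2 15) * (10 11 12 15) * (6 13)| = 12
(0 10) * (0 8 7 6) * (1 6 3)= (0 10 8 7 3 1 6)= [10, 6, 2, 1, 4, 5, 0, 3, 7, 9, 8]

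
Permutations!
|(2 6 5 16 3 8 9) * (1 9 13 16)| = 20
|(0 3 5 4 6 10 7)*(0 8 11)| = 9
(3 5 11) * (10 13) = [0, 1, 2, 5, 4, 11, 6, 7, 8, 9, 13, 3, 12, 10] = (3 5 11)(10 13)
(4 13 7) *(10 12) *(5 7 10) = (4 13 10 12 5 7) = [0, 1, 2, 3, 13, 7, 6, 4, 8, 9, 12, 11, 5, 10]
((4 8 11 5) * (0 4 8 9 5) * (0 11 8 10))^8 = (11)(0 5 4 10 9)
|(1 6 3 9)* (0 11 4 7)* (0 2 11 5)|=|(0 5)(1 6 3 9)(2 11 4 7)|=4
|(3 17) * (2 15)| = |(2 15)(3 17)| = 2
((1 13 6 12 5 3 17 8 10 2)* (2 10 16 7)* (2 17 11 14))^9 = ((1 13 6 12 5 3 11 14 2)(7 17 8 16))^9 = (7 17 8 16)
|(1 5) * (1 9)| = |(1 5 9)| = 3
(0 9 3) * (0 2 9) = (2 9 3) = [0, 1, 9, 2, 4, 5, 6, 7, 8, 3]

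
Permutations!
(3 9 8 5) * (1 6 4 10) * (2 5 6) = (1 2 5 3 9 8 6 4 10) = [0, 2, 5, 9, 10, 3, 4, 7, 6, 8, 1]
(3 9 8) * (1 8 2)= (1 8 3 9 2)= [0, 8, 1, 9, 4, 5, 6, 7, 3, 2]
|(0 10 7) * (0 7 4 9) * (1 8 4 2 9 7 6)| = 20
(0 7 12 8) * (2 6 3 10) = (0 7 12 8)(2 6 3 10) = [7, 1, 6, 10, 4, 5, 3, 12, 0, 9, 2, 11, 8]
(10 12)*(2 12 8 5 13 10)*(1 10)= (1 10 8 5 13)(2 12)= [0, 10, 12, 3, 4, 13, 6, 7, 5, 9, 8, 11, 2, 1]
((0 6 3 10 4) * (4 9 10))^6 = (10)(0 3)(4 6)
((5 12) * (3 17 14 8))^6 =(3 14)(8 17)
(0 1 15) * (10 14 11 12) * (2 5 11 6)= (0 1 15)(2 5 11 12 10 14 6)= [1, 15, 5, 3, 4, 11, 2, 7, 8, 9, 14, 12, 10, 13, 6, 0]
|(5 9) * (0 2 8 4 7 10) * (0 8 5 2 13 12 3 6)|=|(0 13 12 3 6)(2 5 9)(4 7 10 8)|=60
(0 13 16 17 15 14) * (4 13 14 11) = (0 14)(4 13 16 17 15 11) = [14, 1, 2, 3, 13, 5, 6, 7, 8, 9, 10, 4, 12, 16, 0, 11, 17, 15]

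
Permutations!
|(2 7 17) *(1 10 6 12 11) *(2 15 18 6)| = |(1 10 2 7 17 15 18 6 12 11)| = 10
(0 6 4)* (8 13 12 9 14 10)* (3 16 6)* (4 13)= (0 3 16 6 13 12 9 14 10 8 4)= [3, 1, 2, 16, 0, 5, 13, 7, 4, 14, 8, 11, 9, 12, 10, 15, 6]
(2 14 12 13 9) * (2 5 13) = (2 14 12)(5 13 9) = [0, 1, 14, 3, 4, 13, 6, 7, 8, 5, 10, 11, 2, 9, 12]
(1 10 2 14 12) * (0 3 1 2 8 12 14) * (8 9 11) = (14)(0 3 1 10 9 11 8 12 2) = [3, 10, 0, 1, 4, 5, 6, 7, 12, 11, 9, 8, 2, 13, 14]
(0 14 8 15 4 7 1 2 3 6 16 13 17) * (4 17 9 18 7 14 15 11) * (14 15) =(0 14 8 11 4 15 17)(1 2 3 6 16 13 9 18 7) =[14, 2, 3, 6, 15, 5, 16, 1, 11, 18, 10, 4, 12, 9, 8, 17, 13, 0, 7]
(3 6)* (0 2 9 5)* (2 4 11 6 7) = [4, 1, 9, 7, 11, 0, 3, 2, 8, 5, 10, 6] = (0 4 11 6 3 7 2 9 5)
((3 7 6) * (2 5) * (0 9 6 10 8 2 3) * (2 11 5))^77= ((0 9 6)(3 7 10 8 11 5))^77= (0 6 9)(3 5 11 8 10 7)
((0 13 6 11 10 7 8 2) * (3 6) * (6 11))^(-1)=((0 13 3 11 10 7 8 2))^(-1)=(0 2 8 7 10 11 3 13)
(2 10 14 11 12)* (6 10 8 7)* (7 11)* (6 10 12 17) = (2 8 11 17 6 12)(7 10 14) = [0, 1, 8, 3, 4, 5, 12, 10, 11, 9, 14, 17, 2, 13, 7, 15, 16, 6]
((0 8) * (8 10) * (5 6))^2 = ((0 10 8)(5 6))^2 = (0 8 10)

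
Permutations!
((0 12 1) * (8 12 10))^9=(0 1 12 8 10)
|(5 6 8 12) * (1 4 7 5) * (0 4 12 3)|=14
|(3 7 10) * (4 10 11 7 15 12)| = |(3 15 12 4 10)(7 11)| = 10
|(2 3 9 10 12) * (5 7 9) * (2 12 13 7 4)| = 4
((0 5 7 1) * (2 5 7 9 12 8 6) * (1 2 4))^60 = (12)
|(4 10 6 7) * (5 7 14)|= |(4 10 6 14 5 7)|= 6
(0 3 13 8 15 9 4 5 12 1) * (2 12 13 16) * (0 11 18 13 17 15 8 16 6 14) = [3, 11, 12, 6, 5, 17, 14, 7, 8, 4, 10, 18, 1, 16, 0, 9, 2, 15, 13] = (0 3 6 14)(1 11 18 13 16 2 12)(4 5 17 15 9)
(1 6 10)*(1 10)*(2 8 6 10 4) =(1 10 4 2 8 6) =[0, 10, 8, 3, 2, 5, 1, 7, 6, 9, 4]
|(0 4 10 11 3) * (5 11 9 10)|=10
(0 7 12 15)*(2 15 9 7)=(0 2 15)(7 12 9)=[2, 1, 15, 3, 4, 5, 6, 12, 8, 7, 10, 11, 9, 13, 14, 0]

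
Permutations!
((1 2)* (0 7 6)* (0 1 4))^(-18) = ((0 7 6 1 2 4))^(-18) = (7)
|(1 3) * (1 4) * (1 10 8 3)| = 4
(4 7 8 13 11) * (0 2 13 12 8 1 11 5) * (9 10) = (0 2 13 5)(1 11 4 7)(8 12)(9 10) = [2, 11, 13, 3, 7, 0, 6, 1, 12, 10, 9, 4, 8, 5]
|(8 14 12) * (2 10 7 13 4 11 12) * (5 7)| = |(2 10 5 7 13 4 11 12 8 14)| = 10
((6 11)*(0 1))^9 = (0 1)(6 11)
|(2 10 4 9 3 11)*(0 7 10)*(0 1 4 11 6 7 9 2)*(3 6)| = 6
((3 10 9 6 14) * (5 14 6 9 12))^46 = (3 10 12 5 14)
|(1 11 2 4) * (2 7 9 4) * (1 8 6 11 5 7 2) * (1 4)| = 20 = |(1 5 7 9)(2 4 8 6 11)|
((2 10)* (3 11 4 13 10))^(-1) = (2 10 13 4 11 3)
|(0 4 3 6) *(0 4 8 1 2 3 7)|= |(0 8 1 2 3 6 4 7)|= 8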